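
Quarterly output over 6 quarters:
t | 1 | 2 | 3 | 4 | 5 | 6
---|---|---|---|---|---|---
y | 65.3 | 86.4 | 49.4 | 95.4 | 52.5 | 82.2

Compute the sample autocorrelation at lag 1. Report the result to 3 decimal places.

-0.895

Mean ȳ = (65.3 + 86.4 + 49.4 + 95.4 + 52.5 + 82.2)/6 = 71.8667
Numerator Σ_{t=1}^{5}(y_t−ȳ)(y_{t+1}−ȳ) = -1606.5511
Denominator Σ(y_t−ȳ)² = 1794.7533
r_1 = -1606.5511 / 1794.7533 = -0.895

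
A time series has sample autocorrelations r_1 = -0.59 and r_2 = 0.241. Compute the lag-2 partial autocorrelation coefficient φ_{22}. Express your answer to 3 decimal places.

-0.164

φ_{22} = (r_2 − r_1²) / (1 − r_1²)
r_1² = (-0.59)² = 0.3481
Numerator = 0.241 − 0.3481 = -0.1071; denominator = 1 − 0.3481 = 0.6519
φ_{22} = -0.1071 / 0.6519 = -0.164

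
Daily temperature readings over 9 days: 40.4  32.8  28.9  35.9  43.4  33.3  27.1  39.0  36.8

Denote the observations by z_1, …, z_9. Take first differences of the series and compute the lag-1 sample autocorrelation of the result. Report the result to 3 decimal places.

-0.120

First differences Δz: -7.6, -3.9, 7.0, 7.5, -10.1, -6.2, 11.9, -2.2
Mean of differences = -0.4500
Numerator Σ(Δz_t−Δz̄)(Δz_{t+1}−Δz̄) = -55.6625
Denominator Σ(Δz_t−Δz̄)² = 463.5000
r_1(Δz) = -55.6625 / 463.5000 = -0.120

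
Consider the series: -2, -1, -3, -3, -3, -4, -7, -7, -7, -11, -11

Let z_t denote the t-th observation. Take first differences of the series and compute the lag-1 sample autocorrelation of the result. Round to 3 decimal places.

First differences Δz: 1, -2, 0, 0, -1, -3, 0, 0, -4, 0
Mean of differences = -0.9000
Numerator Σ(Δz_t−Δz̄)(Δz_{t+1}−Δz̄) = -8.8100
Denominator Σ(Δz_t−Δz̄)² = 22.9000
r_1(Δz) = -8.8100 / 22.9000 = -0.385

-0.385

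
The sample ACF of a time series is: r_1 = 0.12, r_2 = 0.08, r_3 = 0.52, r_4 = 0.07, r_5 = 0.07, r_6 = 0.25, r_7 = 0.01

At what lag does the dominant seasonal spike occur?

The largest autocorrelation is r_3 = 0.52, with a weaker echo at lag 6 (0.25); the remaining lags stay at or below 0.12.
The dominant spike at lag 3 indicates a seasonal period of 3.

3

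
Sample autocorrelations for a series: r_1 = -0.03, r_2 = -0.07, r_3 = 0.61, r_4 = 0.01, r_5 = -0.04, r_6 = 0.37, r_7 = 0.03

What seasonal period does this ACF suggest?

3

The largest autocorrelation is r_3 = 0.61, with a weaker echo at lag 6 (0.37); the remaining lags stay at or below 0.03.
The dominant spike at lag 3 indicates a seasonal period of 3.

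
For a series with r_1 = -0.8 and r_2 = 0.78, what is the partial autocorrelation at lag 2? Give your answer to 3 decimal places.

0.389

φ_{22} = (r_2 − r_1²) / (1 − r_1²)
r_1² = (-0.8)² = 0.64
Numerator = 0.78 − 0.6400 = 0.1400; denominator = 1 − 0.6400 = 0.3600
φ_{22} = 0.1400 / 0.3600 = 0.389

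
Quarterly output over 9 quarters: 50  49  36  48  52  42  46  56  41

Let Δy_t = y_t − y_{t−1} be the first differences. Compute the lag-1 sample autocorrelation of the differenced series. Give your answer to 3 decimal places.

-0.366

First differences Δy: -1, -13, 12, 4, -10, 4, 10, -15
Mean of differences = -1.1250
Numerator Σ(Δy_t−Δȳ)(Δy_{t+1}−Δȳ) = -278.3906
Denominator Σ(Δy_t−Δȳ)² = 760.8750
r_1(Δy) = -278.3906 / 760.8750 = -0.366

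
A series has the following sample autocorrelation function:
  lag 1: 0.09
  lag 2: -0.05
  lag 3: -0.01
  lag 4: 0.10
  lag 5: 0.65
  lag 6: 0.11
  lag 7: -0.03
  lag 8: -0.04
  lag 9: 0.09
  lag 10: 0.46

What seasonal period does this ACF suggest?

5

The largest autocorrelation is r_5 = 0.65, with a weaker echo at lag 10 (0.46); the remaining lags stay at or below 0.11.
The dominant spike at lag 5 indicates a seasonal period of 5.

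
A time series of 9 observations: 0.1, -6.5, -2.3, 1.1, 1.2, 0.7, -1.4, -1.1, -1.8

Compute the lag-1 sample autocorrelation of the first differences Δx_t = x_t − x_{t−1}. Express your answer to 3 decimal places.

First differences Δx: -6.6, 4.2, 3.4, 0.1, -0.5, -2.1, 0.3, -0.7
Mean of differences = -0.2375
Numerator Σ(Δx_t−Δx̄)(Δx_{t+1}−Δx̄) = -11.7139
Denominator Σ(Δx_t−Δx̄)² = 77.5588
r_1(Δx) = -11.7139 / 77.5588 = -0.151

-0.151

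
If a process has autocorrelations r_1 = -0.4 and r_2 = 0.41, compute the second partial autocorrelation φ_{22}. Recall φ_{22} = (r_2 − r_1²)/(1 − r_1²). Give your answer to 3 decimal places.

0.298

φ_{22} = (r_2 − r_1²) / (1 − r_1²)
r_1² = (-0.4)² = 0.16
Numerator = 0.41 − 0.1600 = 0.2500; denominator = 1 − 0.1600 = 0.8400
φ_{22} = 0.2500 / 0.8400 = 0.298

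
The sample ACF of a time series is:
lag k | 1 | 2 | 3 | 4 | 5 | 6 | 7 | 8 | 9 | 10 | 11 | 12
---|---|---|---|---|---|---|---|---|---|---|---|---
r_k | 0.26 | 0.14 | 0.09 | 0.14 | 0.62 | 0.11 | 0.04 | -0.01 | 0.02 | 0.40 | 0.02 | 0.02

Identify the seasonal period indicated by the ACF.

The largest autocorrelation is r_5 = 0.62, with a weaker echo at lag 10 (0.40); the remaining lags stay at or below 0.26. The elevated value at lag 1 (0.26), dropping to 0.14 at lag 2, reflects decaying short-term dependence rather than seasonality.
The dominant spike at lag 5 indicates a seasonal period of 5.

5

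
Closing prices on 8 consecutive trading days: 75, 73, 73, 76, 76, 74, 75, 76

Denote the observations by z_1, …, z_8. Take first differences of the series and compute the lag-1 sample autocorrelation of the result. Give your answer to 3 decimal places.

-0.069

First differences Δz: -2, 0, 3, 0, -2, 1, 1
Mean of differences = 0.1429
Numerator Σ(Δz_t−Δz̄)(Δz_{t+1}−Δz̄) = -1.3061
Denominator Σ(Δz_t−Δz̄)² = 18.8571
r_1(Δz) = -1.3061 / 18.8571 = -0.069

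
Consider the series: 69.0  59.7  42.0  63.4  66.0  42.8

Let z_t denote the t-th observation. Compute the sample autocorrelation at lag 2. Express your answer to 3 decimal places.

Mean z̄ = (69.0 + 59.7 + 42.0 + 63.4 + 66.0 + 42.8)/6 = 57.1500
Σ(z_t−z̄)(z_{t+2}−z̄) = (-179.5275) + (15.9375) + (-134.0775) + (-89.6875) = -387.3550
Denominator Σ(z_t−z̄)² = 699.7550
r_2 = -387.3550 / 699.7550 = -0.554

-0.554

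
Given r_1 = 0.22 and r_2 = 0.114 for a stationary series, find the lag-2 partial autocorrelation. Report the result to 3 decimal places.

0.069

φ_{22} = (r_2 − r_1²) / (1 − r_1²)
r_1² = (0.22)² = 0.0484
Numerator = 0.114 − 0.0484 = 0.0656; denominator = 1 − 0.0484 = 0.9516
φ_{22} = 0.0656 / 0.9516 = 0.069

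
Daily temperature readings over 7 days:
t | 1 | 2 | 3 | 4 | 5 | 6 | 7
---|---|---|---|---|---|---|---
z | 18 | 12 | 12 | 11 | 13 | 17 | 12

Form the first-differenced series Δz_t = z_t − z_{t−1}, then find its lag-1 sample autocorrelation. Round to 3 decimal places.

First differences Δz: -6, 0, -1, 2, 4, -5
Mean of differences = -1.0000
Numerator Σ(Δz_t−Δz̄)(Δz_{t+1}−Δz̄) = -10.0000
Denominator Σ(Δz_t−Δz̄)² = 76.0000
r_1(Δz) = -10.0000 / 76.0000 = -0.132

-0.132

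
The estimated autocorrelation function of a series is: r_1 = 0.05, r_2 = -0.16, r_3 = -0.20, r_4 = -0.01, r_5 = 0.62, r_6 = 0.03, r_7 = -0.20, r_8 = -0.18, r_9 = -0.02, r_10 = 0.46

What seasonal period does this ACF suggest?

The largest autocorrelation is r_5 = 0.62, with a weaker echo at lag 10 (0.46); the remaining lags stay at or below 0.05.
The dominant spike at lag 5 indicates a seasonal period of 5.

5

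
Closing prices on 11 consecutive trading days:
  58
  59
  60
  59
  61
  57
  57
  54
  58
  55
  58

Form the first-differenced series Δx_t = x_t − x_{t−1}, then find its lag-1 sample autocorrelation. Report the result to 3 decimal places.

-0.652

First differences Δx: 1, 1, -1, 2, -4, 0, -3, 4, -3, 3
Mean of differences = 0.0000
Numerator Σ(Δx_t−Δx̄)(Δx_{t+1}−Δx̄) = -43.0000
Denominator Σ(Δx_t−Δx̄)² = 66.0000
r_1(Δx) = -43.0000 / 66.0000 = -0.652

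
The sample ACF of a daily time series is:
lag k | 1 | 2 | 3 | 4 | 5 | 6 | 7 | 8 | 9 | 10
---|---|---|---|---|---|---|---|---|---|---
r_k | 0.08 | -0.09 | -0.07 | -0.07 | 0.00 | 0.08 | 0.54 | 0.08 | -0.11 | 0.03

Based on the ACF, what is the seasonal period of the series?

The largest autocorrelation is r_7 = 0.54; the remaining lags stay at or below 0.08.
The dominant spike at lag 7 indicates a seasonal period of 7.

7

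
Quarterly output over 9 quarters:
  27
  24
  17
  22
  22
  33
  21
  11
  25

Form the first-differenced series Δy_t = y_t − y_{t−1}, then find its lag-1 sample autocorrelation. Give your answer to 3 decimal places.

First differences Δy: -3, -7, 5, 0, 11, -12, -10, 14
Mean of differences = -0.2500
Numerator Σ(Δy_t−Δȳ)(Δy_{t+1}−Δȳ) = -169.3125
Denominator Σ(Δy_t−Δȳ)² = 643.5000
r_1(Δy) = -169.3125 / 643.5000 = -0.263

-0.263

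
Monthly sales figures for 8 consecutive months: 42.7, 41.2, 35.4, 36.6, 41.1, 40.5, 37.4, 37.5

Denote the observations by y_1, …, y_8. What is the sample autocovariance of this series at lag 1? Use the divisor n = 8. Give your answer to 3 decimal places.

Mean ȳ = (42.7 + 41.2 + 35.4 + 36.6 + 41.1 + 40.5 + 37.4 + 37.5)/8 = 39.0500
Σ_{t=1}^{7}(y_t−ȳ)(y_{t+1}−ȳ) = 7.0575
γ_1 = 7.0575 / 8 = 0.882

0.882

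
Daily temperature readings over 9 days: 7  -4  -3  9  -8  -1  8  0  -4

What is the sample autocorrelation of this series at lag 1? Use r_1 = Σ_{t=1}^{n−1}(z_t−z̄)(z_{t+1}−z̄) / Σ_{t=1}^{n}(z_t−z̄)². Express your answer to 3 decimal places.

-0.388

Mean z̄ = (7 − 4 − 3 + 9 − 8 − 1 + 8 + 0 − 4)/9 = 0.4444
Numerator Σ_{t=1}^{8}(z_t−z̄)(z_{t+1}−z̄) = -115.6420
Denominator Σ(z_t−z̄)² = 298.2222
r_1 = -115.6420 / 298.2222 = -0.388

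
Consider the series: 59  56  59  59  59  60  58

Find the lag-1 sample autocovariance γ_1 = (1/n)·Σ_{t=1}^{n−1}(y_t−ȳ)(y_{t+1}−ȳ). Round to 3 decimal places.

Mean ȳ = (59 + 56 + 59 + 59 + 59 + 60 + 58)/7 = 58.5714
Deviations: 0.4286, -2.5714, 0.4286, 0.4286, 0.4286, 1.4286, -0.5714
Σ_{t=1}^{6}(y_t−ȳ)(y_{t+1}−ȳ) = -2.0408
γ_1 = -2.0408 / 7 = -0.292

-0.292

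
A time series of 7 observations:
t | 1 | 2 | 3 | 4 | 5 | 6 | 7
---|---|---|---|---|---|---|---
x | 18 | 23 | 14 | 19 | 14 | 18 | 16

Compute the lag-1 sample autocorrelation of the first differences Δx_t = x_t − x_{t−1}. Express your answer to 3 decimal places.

-0.826

First differences Δx: 5, -9, 5, -5, 4, -2
Mean of differences = -0.3333
Numerator Σ(Δx_t−Δx̄)(Δx_{t+1}−Δx̄) = -144.7778
Denominator Σ(Δx_t−Δx̄)² = 175.3333
r_1(Δx) = -144.7778 / 175.3333 = -0.826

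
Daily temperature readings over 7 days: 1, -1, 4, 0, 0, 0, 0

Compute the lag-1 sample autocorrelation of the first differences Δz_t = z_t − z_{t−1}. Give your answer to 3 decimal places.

First differences Δz: -2, 5, -4, 0, 0, 0
Mean of differences = -0.1667
Numerator Σ(Δz_t−Δz̄)(Δz_{t+1}−Δz̄) = -29.8611
Denominator Σ(Δz_t−Δz̄)² = 44.8333
r_1(Δz) = -29.8611 / 44.8333 = -0.666

-0.666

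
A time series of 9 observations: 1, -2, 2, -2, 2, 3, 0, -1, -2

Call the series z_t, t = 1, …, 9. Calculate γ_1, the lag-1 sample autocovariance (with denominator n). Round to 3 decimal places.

Mean z̄ = (1 − 2 + 2 − 2 + 2 + 3 + 0 − 1 − 2)/9 = 0.1111
Σ_{t=1}^{8}(z_t−z̄)(z_{t+1}−z̄) = -6.2346
γ_1 = -6.2346 / 9 = -0.693

-0.693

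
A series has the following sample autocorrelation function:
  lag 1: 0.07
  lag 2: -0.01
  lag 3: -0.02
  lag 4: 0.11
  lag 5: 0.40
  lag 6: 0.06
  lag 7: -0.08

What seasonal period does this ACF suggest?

5

The largest autocorrelation is r_5 = 0.40; the remaining lags stay at or below 0.11.
The dominant spike at lag 5 indicates a seasonal period of 5.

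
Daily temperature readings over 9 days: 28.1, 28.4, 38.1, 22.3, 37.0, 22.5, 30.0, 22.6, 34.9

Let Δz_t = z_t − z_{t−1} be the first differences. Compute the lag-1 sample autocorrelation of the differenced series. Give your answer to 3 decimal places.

-0.825

First differences Δz: 0.3, 9.7, -15.8, 14.7, -14.5, 7.5, -7.4, 12.3
Mean of differences = 0.8500
Numerator Σ(Δz_t−Δz̄)(Δz_{t+1}−Δz̄) = -846.8225
Denominator Σ(Δz_t−Δz̄)² = 1026.6800
r_1(Δz) = -846.8225 / 1026.6800 = -0.825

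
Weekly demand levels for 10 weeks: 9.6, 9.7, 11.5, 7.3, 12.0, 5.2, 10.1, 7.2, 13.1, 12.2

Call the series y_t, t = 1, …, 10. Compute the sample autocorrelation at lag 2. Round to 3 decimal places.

Mean ȳ = (9.6 + 9.7 + 11.5 + 7.3 + 12.0 + 5.2 + 10.1 + 7.2 + 13.1 + 12.2)/10 = 9.7900
Numerator Σ_{t=1}^{8}(y_t−ȳ)(y_{t+2}−ȳ) = 22.4648
Denominator Σ(y_t−ȳ)² = 58.6890
r_2 = 22.4648 / 58.6890 = 0.383

0.383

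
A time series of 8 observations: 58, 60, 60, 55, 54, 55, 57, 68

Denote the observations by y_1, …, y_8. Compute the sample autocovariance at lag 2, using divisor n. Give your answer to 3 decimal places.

Mean ȳ = (58 + 60 + 60 + 55 + 54 + 55 + 57 + 68)/8 = 58.3750
Deviations: -0.3750, 1.6250, 1.6250, -3.3750, -4.3750, -3.3750, -1.3750, 9.6250
Σ_{t=1}^{6}(y_t−ȳ)(y_{t+2}−ȳ) = -28.2813
γ_2 = -28.2813 / 8 = -3.535

-3.535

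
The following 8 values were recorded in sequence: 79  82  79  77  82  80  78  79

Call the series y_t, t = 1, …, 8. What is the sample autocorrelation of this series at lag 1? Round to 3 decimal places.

-0.284

Mean ȳ = (79 + 82 + 79 + 77 + 82 + 80 + 78 + 79)/8 = 79.5000
Deviations from mean: -0.5000, 2.5000, -0.5000, -2.5000, 2.5000, 0.5000, -1.5000, -0.5000
Numerator Σ_{t=1}^{7}(y_t−ȳ)(y_{t+1}−ȳ) = -6.2500
Denominator Σ(y_t−ȳ)² = 22.0000
r_1 = -6.2500 / 22.0000 = -0.284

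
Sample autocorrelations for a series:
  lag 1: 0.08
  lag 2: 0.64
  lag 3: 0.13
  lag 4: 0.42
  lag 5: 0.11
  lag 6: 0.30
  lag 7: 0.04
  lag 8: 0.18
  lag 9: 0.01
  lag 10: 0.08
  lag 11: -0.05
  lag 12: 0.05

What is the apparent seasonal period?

The largest autocorrelation is r_2 = 0.64, with weaker echoes at lags 4 (0.42), 6 (0.30) and 8 (0.18); the remaining lags stay at or below 0.13.
The dominant spike at lag 2 indicates a seasonal period of 2.

2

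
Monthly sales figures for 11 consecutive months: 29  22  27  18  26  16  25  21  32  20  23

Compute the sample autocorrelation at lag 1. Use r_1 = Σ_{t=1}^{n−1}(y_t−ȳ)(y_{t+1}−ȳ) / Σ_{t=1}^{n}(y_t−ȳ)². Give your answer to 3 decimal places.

-0.560

Mean ȳ = (29 + 22 + 27 + 18 + 26 + 16 + 25 + 21 + 32 + 20 + 23)/11 = 23.5455
Numerator Σ_{t=1}^{10}(y_t−ȳ)(y_{t+1}−ȳ) = -129.2975
Denominator Σ(y_t−ȳ)² = 230.7273
r_1 = -129.2975 / 230.7273 = -0.560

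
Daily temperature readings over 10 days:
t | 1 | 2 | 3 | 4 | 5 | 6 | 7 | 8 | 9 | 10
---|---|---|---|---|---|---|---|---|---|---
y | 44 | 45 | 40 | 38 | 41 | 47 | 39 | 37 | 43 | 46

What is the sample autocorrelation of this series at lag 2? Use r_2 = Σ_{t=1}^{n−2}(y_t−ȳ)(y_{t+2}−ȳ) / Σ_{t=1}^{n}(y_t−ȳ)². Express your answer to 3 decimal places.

Mean ȳ = (44 + 45 + 40 + 38 + 41 + 47 + 39 + 37 + 43 + 46)/10 = 42.0000
Numerator Σ_{t=1}^{8}(y_t−ȳ)(y_{t+2}−ȳ) = -79.0000
Denominator Σ(y_t−ȳ)² = 110.0000
r_2 = -79.0000 / 110.0000 = -0.718

-0.718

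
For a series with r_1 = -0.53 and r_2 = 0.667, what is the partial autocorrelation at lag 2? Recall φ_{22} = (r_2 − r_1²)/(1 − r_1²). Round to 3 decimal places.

0.537

φ_{22} = (r_2 − r_1²) / (1 − r_1²)
r_1² = (-0.53)² = 0.2809
Numerator = 0.667 − 0.2809 = 0.3861; denominator = 1 − 0.2809 = 0.7191
φ_{22} = 0.3861 / 0.7191 = 0.537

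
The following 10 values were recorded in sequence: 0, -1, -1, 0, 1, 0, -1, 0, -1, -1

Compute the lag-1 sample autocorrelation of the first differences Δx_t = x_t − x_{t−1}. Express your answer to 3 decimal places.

-0.147

First differences Δx: -1, 0, 1, 1, -1, -1, 1, -1, 0
Mean of differences = -0.1111
Numerator Σ(Δx_t−Δx̄)(Δx_{t+1}−Δx̄) = -1.0123
Denominator Σ(Δx_t−Δx̄)² = 6.8889
r_1(Δx) = -1.0123 / 6.8889 = -0.147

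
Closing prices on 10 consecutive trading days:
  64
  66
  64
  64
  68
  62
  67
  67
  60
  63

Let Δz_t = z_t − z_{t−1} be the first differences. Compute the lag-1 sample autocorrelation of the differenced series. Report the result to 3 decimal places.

-0.558

First differences Δz: 2, -2, 0, 4, -6, 5, 0, -7, 3
Mean of differences = -0.1111
Numerator Σ(Δz_t−Δz̄)(Δz_{t+1}−Δz̄) = -79.6790
Denominator Σ(Δz_t−Δz̄)² = 142.8889
r_1(Δz) = -79.6790 / 142.8889 = -0.558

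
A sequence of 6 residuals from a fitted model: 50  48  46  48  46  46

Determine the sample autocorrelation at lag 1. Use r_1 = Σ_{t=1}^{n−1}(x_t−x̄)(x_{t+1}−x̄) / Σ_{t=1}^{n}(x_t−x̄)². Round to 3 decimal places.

Mean x̄ = (50 + 48 + 46 + 48 + 46 + 46)/6 = 47.3333
Numerator Σ_{t=1}^{5}(x_t−x̄)(x_{t+1}−x̄) = 0.8889
Denominator Σ(x_t−x̄)² = 13.3333
r_1 = 0.8889 / 13.3333 = 0.067

0.067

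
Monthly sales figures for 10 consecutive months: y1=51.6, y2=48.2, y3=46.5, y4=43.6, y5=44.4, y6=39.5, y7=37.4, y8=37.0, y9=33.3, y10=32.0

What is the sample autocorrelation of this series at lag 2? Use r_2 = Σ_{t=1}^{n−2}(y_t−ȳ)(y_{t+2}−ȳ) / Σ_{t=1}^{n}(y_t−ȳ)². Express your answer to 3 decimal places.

Mean ȳ = (51.6 + 48.2 + 46.5 + 43.6 + 44.4 + 39.5 + 37.4 + 37.0 + 33.3 + 32.0)/10 = 41.3500
Numerator Σ_{t=1}^{8}(y_t−ȳ)(y_{t+2}−ȳ) = 148.2150
Denominator Σ(y_t−ȳ)² = 383.0450
r_2 = 148.2150 / 383.0450 = 0.387

0.387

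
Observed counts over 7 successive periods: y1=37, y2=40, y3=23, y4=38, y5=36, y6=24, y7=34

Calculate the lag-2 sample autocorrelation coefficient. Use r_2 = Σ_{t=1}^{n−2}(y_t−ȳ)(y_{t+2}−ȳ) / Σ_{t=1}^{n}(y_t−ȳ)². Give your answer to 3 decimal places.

-0.273

Mean ȳ = (37 + 40 + 23 + 38 + 36 + 24 + 34)/7 = 33.1429
Deviations from mean: 3.8571, 6.8571, -10.1429, 4.8571, 2.8571, -9.1429, 0.8571
Numerator Σ_{t=1}^{5}(y_t−ȳ)(y_{t+2}−ȳ) = -76.7551
Denominator Σ(y_t−ȳ)² = 280.8571
r_2 = -76.7551 / 280.8571 = -0.273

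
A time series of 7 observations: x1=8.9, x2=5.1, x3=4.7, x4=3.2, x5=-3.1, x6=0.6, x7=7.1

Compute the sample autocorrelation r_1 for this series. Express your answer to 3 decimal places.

Mean x̄ = (8.9 + 5.1 + 4.7 + 3.2 − 3.1 + 0.6 + 7.1)/7 = 3.7857
Deviations from mean: 5.1143, 1.3143, 0.9143, -0.5857, -6.8857, -3.1857, 3.3143
Numerator Σ_{t=1}^{6}(x_t−x̄)(x_{t+1}−x̄) = 22.7984
Denominator Σ(x_t−x̄)² = 97.6086
r_1 = 22.7984 / 97.6086 = 0.234

0.234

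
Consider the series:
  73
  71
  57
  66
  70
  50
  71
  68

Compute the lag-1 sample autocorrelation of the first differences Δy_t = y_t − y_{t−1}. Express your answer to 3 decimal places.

First differences Δy: -2, -14, 9, 4, -20, 21, -3
Mean of differences = -0.7143
Numerator Σ(Δy_t−Δȳ)(Δy_{t+1}−Δȳ) = -625.5102
Denominator Σ(Δy_t−Δȳ)² = 1143.4286
r_1(Δy) = -625.5102 / 1143.4286 = -0.547

-0.547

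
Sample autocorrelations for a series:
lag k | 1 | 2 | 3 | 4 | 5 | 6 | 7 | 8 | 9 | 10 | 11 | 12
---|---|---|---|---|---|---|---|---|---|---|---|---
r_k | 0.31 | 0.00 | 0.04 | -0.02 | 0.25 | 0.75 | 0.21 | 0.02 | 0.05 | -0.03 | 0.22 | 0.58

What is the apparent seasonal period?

The largest autocorrelation is r_6 = 0.75, with a weaker echo at lag 12 (0.58); the remaining lags stay at or below 0.31. The elevated value at lag 1 (0.31), dropping to 0.00 at lag 2, reflects decaying short-term dependence rather than seasonality.
The dominant spike at lag 6 indicates a seasonal period of 6.

6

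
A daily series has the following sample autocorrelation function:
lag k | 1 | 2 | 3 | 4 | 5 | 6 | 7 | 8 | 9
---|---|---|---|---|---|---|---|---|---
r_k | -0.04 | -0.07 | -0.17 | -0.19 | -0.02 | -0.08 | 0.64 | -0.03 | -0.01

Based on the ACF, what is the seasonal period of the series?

The largest autocorrelation is r_7 = 0.64; the remaining lags stay at or below -0.01.
The dominant spike at lag 7 indicates a seasonal period of 7.

7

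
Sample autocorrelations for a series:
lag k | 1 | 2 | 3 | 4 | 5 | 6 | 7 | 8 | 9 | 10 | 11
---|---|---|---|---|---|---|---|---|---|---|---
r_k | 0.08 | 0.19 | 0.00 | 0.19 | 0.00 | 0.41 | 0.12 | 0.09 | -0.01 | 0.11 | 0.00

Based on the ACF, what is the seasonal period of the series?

6

The largest autocorrelation is r_6 = 0.41; the remaining lags stay at or below 0.19.
The dominant spike at lag 6 indicates a seasonal period of 6.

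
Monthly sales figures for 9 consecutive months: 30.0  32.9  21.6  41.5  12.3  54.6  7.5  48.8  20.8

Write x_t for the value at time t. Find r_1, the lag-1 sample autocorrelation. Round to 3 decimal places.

Mean x̄ = (30.0 + 32.9 + 21.6 + 41.5 + 12.3 + 54.6 + 7.5 + 48.8 + 20.8)/9 = 30.0000
Numerator Σ_{t=1}^{8}(x_t−x̄)(x_{t+1}−x̄) = -1909.3900
Denominator Σ(x_t−x̄)² = 2074.0000
r_1 = -1909.3900 / 2074.0000 = -0.921

-0.921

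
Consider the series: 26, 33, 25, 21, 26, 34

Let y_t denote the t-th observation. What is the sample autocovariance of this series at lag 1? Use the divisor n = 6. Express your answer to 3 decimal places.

Mean ȳ = (26 + 33 + 25 + 21 + 26 + 34)/6 = 27.5000
Deviations: -1.5000, 5.5000, -2.5000, -6.5000, -1.5000, 6.5000
Σ_{t=1}^{5}(y_t−ȳ)(y_{t+1}−ȳ) = -5.7500
γ_1 = -5.7500 / 6 = -0.958

-0.958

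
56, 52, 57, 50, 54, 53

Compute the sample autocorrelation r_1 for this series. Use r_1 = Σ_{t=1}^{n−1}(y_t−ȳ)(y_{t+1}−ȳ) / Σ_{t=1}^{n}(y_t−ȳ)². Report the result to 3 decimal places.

Mean ȳ = (56 + 52 + 57 + 50 + 54 + 53)/6 = 53.6667
Deviations from mean: 2.3333, -1.6667, 3.3333, -3.6667, 0.3333, -0.6667
Σ(y_t−ȳ)(y_{t+1}−ȳ) = (-3.8889) + (-5.5556) + (-12.2222) + (-1.2222) + (-0.2222) = -23.1111
Denominator Σ(y_t−ȳ)² = 33.3333
r_1 = -23.1111 / 33.3333 = -0.693

-0.693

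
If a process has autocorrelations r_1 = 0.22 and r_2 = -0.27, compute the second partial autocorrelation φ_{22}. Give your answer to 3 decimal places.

-0.335

φ_{22} = (r_2 − r_1²) / (1 − r_1²)
r_1² = (0.22)² = 0.0484
Numerator = -0.27 − 0.0484 = -0.3184; denominator = 1 − 0.0484 = 0.9516
φ_{22} = -0.3184 / 0.9516 = -0.335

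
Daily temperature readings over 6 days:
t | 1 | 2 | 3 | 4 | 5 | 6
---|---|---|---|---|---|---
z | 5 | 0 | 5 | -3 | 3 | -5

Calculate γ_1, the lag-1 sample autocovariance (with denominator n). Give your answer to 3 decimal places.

Mean z̄ = (5 + 0 + 5 − 3 + 3 − 5)/6 = 0.8333
Deviations: 4.1667, -0.8333, 4.1667, -3.8333, 2.1667, -5.8333
Σ_{t=1}^{5}(z_t−z̄)(z_{t+1}−z̄) = -43.8611
γ_1 = -43.8611 / 6 = -7.310

-7.310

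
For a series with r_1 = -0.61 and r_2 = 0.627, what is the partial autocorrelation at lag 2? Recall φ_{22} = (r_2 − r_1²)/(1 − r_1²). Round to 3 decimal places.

0.406

φ_{22} = (r_2 − r_1²) / (1 − r_1²)
r_1² = (-0.61)² = 0.3721
Numerator = 0.627 − 0.3721 = 0.2549; denominator = 1 − 0.3721 = 0.6279
φ_{22} = 0.2549 / 0.6279 = 0.406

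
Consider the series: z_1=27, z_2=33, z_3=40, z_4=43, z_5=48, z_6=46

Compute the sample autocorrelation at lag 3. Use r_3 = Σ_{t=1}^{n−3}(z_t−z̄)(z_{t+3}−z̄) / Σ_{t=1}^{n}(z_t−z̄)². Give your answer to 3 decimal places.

-0.294

Mean z̄ = (27 + 33 + 40 + 43 + 48 + 46)/6 = 39.5000
Numerator Σ_{t=1}^{3}(z_t−z̄)(z_{t+3}−z̄) = -95.7500
Denominator Σ(z_t−z̄)² = 325.5000
r_3 = -95.7500 / 325.5000 = -0.294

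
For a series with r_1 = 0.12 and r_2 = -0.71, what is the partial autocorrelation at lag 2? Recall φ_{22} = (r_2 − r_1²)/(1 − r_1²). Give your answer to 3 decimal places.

φ_{22} = (r_2 − r_1²) / (1 − r_1²)
r_1² = (0.12)² = 0.0144
Numerator = -0.71 − 0.0144 = -0.7244; denominator = 1 − 0.0144 = 0.9856
φ_{22} = -0.7244 / 0.9856 = -0.735

-0.735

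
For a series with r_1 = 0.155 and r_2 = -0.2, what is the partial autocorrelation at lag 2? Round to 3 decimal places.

-0.230

φ_{22} = (r_2 − r_1²) / (1 − r_1²)
r_1² = (0.155)² = 0.024025
Numerator = -0.2 − 0.0240 = -0.2240; denominator = 1 − 0.0240 = 0.9760
φ_{22} = -0.2240 / 0.9760 = -0.230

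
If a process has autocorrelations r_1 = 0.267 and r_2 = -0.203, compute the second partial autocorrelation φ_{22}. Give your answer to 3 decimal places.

-0.295

φ_{22} = (r_2 − r_1²) / (1 − r_1²)
r_1² = (0.267)² = 0.071289
Numerator = -0.203 − 0.0713 = -0.2743; denominator = 1 − 0.0713 = 0.9287
φ_{22} = -0.2743 / 0.9287 = -0.295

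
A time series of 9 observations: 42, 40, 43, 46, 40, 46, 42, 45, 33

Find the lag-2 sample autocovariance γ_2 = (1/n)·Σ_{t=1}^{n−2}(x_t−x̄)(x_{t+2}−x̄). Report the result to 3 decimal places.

Mean x̄ = (42 + 40 + 43 + 46 + 40 + 46 + 42 + 45 + 33)/9 = 41.8889
Σ_{t=1}^{7}(x_t−x̄)(x_{t+2}−x̄) = 18.7531
γ_2 = 18.7531 / 9 = 2.084

2.084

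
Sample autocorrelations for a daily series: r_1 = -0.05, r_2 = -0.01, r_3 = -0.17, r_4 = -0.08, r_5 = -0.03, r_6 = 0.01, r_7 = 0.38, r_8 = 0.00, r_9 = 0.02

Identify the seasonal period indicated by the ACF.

7

The largest autocorrelation is r_7 = 0.38; the remaining lags stay at or below 0.02.
The dominant spike at lag 7 indicates a seasonal period of 7.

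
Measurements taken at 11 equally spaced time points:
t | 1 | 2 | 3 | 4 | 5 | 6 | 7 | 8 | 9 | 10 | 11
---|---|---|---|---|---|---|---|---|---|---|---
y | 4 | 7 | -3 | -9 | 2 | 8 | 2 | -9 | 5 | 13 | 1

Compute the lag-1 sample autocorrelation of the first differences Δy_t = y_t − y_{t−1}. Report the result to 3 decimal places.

-0.088

First differences Δy: 3, -10, -6, 11, 6, -6, -11, 14, 8, -12
Mean of differences = -0.3000
Numerator Σ(Δy_t−Δȳ)(Δy_{t+1}−Δȳ) = -76.2900
Denominator Σ(Δy_t−Δȳ)² = 862.1000
r_1(Δy) = -76.2900 / 862.1000 = -0.088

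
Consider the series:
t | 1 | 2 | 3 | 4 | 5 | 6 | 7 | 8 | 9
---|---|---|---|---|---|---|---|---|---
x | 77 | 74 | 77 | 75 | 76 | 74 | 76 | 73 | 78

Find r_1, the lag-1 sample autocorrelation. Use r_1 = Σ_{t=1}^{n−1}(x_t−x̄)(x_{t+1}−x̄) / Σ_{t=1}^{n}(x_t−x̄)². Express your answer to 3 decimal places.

-0.644

Mean x̄ = (77 + 74 + 77 + 75 + 76 + 74 + 76 + 73 + 78)/9 = 75.5556
Numerator Σ_{t=1}^{8}(x_t−x̄)(x_{t+1}−x̄) = -14.3086
Denominator Σ(x_t−x̄)² = 22.2222
r_1 = -14.3086 / 22.2222 = -0.644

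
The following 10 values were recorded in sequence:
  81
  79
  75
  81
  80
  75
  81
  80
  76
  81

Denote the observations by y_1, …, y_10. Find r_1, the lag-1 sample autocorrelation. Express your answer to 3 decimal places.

-0.433

Mean ȳ = (81 + 79 + 75 + 81 + 80 + 75 + 81 + 80 + 76 + 81)/10 = 78.9000
Numerator Σ_{t=1}^{9}(y_t−ȳ)(y_{t+1}−ȳ) = -25.5100
Denominator Σ(y_t−ȳ)² = 58.9000
r_1 = -25.5100 / 58.9000 = -0.433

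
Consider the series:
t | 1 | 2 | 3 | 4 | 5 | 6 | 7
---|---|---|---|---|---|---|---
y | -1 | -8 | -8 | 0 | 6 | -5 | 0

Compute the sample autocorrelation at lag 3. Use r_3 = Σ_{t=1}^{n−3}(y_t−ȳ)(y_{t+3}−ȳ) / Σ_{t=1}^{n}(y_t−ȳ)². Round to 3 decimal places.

-0.154

Mean ȳ = (-1 − 8 − 8 + 0 + 6 − 5 + 0)/7 = -2.2857
Numerator Σ_{t=1}^{4}(y_t−ȳ)(y_{t+3}−ȳ) = -23.6735
Denominator Σ(y_t−ȳ)² = 153.4286
r_3 = -23.6735 / 153.4286 = -0.154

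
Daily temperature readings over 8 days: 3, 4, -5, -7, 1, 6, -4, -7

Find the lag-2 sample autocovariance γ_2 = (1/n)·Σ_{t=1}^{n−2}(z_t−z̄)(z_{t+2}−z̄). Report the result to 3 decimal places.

Mean z̄ = (3 + 4 − 5 − 7 + 1 + 6 − 4 − 7)/8 = -1.1250
Deviations: 4.1250, 5.1250, -3.8750, -5.8750, 2.1250, 7.1250, -2.8750, -5.8750
Σ_{t=1}^{6}(z_t−z̄)(z_{t+2}−z̄) = -144.1563
γ_2 = -144.1563 / 8 = -18.020

-18.020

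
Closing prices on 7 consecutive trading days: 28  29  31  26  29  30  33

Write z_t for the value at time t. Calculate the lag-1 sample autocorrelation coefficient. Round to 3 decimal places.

-0.073

Mean z̄ = (28 + 29 + 31 + 26 + 29 + 30 + 33)/7 = 29.4286
Σ(z_t−z̄)(z_{t+1}−z̄) = (0.6122) + (-0.6735) + (-5.3878) + (1.4694) + (-0.2449) + (2.0408) = -2.1837
Denominator Σ(z_t−z̄)² = 29.7143
r_1 = -2.1837 / 29.7143 = -0.073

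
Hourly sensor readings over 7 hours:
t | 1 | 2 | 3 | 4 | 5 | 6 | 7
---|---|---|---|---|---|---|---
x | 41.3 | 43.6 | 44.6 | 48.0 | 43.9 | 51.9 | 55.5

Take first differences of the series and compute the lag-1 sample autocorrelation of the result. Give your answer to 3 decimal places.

-0.480

First differences Δx: 2.3, 1.0, 3.4, -4.1, 8.0, 3.6
Mean of differences = 2.3667
Numerator Σ(Δx_t−Δx̄)(Δx_{t+1}−Δx̄) = -37.4844
Denominator Σ(Δx_t−Δx̄)² = 78.0133
r_1(Δx) = -37.4844 / 78.0133 = -0.480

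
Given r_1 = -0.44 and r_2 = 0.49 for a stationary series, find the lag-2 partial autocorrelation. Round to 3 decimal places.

φ_{22} = (r_2 − r_1²) / (1 − r_1²)
r_1² = (-0.44)² = 0.1936
Numerator = 0.49 − 0.1936 = 0.2964; denominator = 1 − 0.1936 = 0.8064
φ_{22} = 0.2964 / 0.8064 = 0.368

0.368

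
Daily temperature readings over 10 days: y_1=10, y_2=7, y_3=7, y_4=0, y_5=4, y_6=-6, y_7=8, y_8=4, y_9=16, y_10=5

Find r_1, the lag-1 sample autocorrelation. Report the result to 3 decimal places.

-0.088

Mean ȳ = (10 + 7 + 7 + 0 + 4 − 6 + 8 + 4 + 16 + 5)/10 = 5.5000
Numerator Σ_{t=1}^{9}(y_t−ȳ)(y_{t+1}−ȳ) = -27.2500
Denominator Σ(y_t−ȳ)² = 308.5000
r_1 = -27.2500 / 308.5000 = -0.088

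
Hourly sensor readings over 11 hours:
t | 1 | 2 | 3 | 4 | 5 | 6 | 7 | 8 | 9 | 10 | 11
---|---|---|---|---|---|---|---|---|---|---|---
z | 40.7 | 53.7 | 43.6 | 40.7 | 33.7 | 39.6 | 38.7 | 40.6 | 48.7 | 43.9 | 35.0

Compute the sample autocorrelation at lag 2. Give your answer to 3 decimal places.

Mean z̄ = (40.7 + 53.7 + 43.6 + 40.7 + 33.7 + 39.6 + 38.7 + 40.6 + 48.7 + 43.9 + 35.0)/11 = 41.7182
Numerator Σ_{t=1}^{9}(z_t−z̄)(z_{t+2}−z̄) = -70.8961
Denominator Σ(z_t−z̄)² = 326.9564
r_2 = -70.8961 / 326.9564 = -0.217

-0.217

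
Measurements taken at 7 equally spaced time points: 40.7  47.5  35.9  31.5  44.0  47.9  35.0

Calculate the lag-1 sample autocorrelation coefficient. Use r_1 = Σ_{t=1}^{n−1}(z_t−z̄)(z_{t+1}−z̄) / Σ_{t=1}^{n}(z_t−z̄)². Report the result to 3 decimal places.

Mean z̄ = (40.7 + 47.5 + 35.9 + 31.5 + 44.0 + 47.9 + 35.0)/7 = 40.3571
Deviations from mean: 0.3429, 7.1429, -4.4571, -8.8571, 3.6429, 7.5429, -5.3571
Σ(z_t−z̄)(z_{t+1}−z̄) = (2.4490) + (-31.8367) + (39.4776) + (-32.2653) + (27.4776) + (-40.4082) = -35.1061
Denominator Σ(z_t−z̄)² = 248.3171
r_1 = -35.1061 / 248.3171 = -0.141

-0.141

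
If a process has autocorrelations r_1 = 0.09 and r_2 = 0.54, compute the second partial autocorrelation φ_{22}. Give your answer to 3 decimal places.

φ_{22} = (r_2 − r_1²) / (1 − r_1²)
r_1² = (0.09)² = 0.0081
Numerator = 0.54 − 0.0081 = 0.5319; denominator = 1 − 0.0081 = 0.9919
φ_{22} = 0.5319 / 0.9919 = 0.536

0.536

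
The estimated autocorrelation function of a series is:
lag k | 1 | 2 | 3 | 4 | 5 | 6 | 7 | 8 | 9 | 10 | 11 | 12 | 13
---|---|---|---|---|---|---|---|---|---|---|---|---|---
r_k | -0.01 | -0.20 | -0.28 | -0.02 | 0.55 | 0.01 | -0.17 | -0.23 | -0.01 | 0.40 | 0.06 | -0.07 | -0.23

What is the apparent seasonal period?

The largest autocorrelation is r_5 = 0.55, with a weaker echo at lag 10 (0.40); the remaining lags stay at or below 0.06.
The dominant spike at lag 5 indicates a seasonal period of 5.

5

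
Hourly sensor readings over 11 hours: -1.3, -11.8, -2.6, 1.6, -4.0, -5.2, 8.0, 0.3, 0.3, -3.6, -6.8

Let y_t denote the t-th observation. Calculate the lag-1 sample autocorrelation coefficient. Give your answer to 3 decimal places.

Mean ȳ = (-1.3 − 11.8 − 2.6 + 1.6 − 4.0 − 5.2 + 8.0 + 0.3 + 0.3 − 3.6 − 6.8)/11 = -2.2818
Numerator Σ_{t=1}^{10}(y_t−ȳ)(y_{t+1}−ȳ) = -3.4476
Denominator Σ(y_t−ȳ)² = 259.3964
r_1 = -3.4476 / 259.3964 = -0.013

-0.013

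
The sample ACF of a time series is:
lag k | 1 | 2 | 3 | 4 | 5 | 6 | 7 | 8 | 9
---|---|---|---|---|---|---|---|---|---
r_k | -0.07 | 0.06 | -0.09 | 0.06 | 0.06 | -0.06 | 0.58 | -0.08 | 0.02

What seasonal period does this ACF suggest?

7

The largest autocorrelation is r_7 = 0.58; the remaining lags stay at or below 0.06.
The dominant spike at lag 7 indicates a seasonal period of 7.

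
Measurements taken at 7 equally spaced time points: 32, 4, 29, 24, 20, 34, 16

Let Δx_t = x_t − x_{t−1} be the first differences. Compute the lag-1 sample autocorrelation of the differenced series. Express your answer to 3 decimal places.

-0.540

First differences Δx: -28, 25, -5, -4, 14, -18
Mean of differences = -2.6667
Numerator Σ(Δx_t−Δx̄)(Δx_{t+1}−Δx̄) = -1040.1111
Denominator Σ(Δx_t−Δx̄)² = 1927.3333
r_1(Δx) = -1040.1111 / 1927.3333 = -0.540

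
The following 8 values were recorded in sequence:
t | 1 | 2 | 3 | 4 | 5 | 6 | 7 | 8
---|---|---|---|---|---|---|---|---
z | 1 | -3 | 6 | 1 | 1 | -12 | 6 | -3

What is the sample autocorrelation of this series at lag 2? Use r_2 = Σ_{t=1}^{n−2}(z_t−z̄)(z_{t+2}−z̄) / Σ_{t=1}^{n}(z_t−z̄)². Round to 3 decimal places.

0.158

Mean z̄ = (1 − 3 + 6 + 1 + 1 − 12 + 6 − 3)/8 = -0.3750
Deviations from mean: 1.3750, -2.6250, 6.3750, 1.3750, 1.3750, -11.6250, 6.3750, -2.6250
Σ(z_t−z̄)(z_{t+2}−z̄) = (8.7656) + (-3.6094) + (8.7656) + (-15.9844) + (8.7656) + (30.5156) = 37.2188
Denominator Σ(z_t−z̄)² = 235.8750
r_2 = 37.2188 / 235.8750 = 0.158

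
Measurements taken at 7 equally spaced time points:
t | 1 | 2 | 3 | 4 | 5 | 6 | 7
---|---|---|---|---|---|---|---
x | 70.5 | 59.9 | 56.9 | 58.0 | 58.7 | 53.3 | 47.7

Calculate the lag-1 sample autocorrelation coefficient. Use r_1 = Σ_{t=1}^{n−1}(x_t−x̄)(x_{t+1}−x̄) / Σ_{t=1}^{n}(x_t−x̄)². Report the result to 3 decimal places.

0.229

Mean x̄ = (70.5 + 59.9 + 56.9 + 58.0 + 58.7 + 53.3 + 47.7)/7 = 57.8571
Σ(x_t−x̄)(x_{t+1}−x̄) = (25.8276) + (-1.9553) + (-0.1367) + (0.1204) + (-3.8410) + (46.2876) = 66.3024
Denominator Σ(x_t−x̄)² = 289.5971
r_1 = 66.3024 / 289.5971 = 0.229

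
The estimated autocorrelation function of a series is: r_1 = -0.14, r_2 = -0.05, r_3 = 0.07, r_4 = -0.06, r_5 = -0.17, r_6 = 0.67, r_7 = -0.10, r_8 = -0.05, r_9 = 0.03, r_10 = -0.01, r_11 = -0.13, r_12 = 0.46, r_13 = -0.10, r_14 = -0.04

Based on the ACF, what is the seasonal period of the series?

6

The largest autocorrelation is r_6 = 0.67, with a weaker echo at lag 12 (0.46); the remaining lags stay at or below 0.07.
The dominant spike at lag 6 indicates a seasonal period of 6.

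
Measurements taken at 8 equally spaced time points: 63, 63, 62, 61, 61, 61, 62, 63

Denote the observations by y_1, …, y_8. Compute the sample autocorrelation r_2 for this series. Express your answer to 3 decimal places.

Mean ȳ = (63 + 63 + 62 + 61 + 61 + 61 + 62 + 63)/8 = 62.0000
Deviations from mean: 1.0000, 1.0000, 0.0000, -1.0000, -1.0000, -1.0000, 0.0000, 1.0000
Numerator Σ_{t=1}^{6}(y_t−ȳ)(y_{t+2}−ȳ) = -1.0000
Denominator Σ(y_t−ȳ)² = 6.0000
r_2 = -1.0000 / 6.0000 = -0.167

-0.167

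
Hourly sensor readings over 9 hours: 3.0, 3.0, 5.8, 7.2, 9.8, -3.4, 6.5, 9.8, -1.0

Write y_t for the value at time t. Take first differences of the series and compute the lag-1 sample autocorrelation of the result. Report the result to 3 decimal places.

-0.380

First differences Δy: 0.0, 2.8, 1.4, 2.6, -13.2, 9.9, 3.3, -10.8
Mean of differences = -0.5000
Numerator Σ(Δy_t−Δȳ)(Δy_{t+1}−Δȳ) = -157.2600
Denominator Σ(Δy_t−Δȳ)² = 414.3400
r_1(Δy) = -157.2600 / 414.3400 = -0.380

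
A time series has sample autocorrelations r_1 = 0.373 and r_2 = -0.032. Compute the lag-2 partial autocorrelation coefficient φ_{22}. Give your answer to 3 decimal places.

-0.199

φ_{22} = (r_2 − r_1²) / (1 − r_1²)
r_1² = (0.373)² = 0.139129
Numerator = -0.032 − 0.1391 = -0.1711; denominator = 1 − 0.1391 = 0.8609
φ_{22} = -0.1711 / 0.8609 = -0.199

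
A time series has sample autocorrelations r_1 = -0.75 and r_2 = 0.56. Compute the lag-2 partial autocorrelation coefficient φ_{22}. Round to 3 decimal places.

φ_{22} = (r_2 − r_1²) / (1 − r_1²)
r_1² = (-0.75)² = 0.5625
Numerator = 0.56 − 0.5625 = -0.0025; denominator = 1 − 0.5625 = 0.4375
φ_{22} = -0.0025 / 0.4375 = -0.006

-0.006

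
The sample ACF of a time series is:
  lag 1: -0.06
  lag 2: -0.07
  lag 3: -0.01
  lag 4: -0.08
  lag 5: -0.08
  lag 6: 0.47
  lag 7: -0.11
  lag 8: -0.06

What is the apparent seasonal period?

6

The largest autocorrelation is r_6 = 0.47; the remaining lags stay at or below -0.01.
The dominant spike at lag 6 indicates a seasonal period of 6.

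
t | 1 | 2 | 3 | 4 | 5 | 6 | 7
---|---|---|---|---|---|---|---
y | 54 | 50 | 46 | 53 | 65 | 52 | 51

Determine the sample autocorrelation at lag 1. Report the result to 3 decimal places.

Mean ȳ = (54 + 50 + 46 + 53 + 65 + 52 + 51)/7 = 53.0000
Deviations from mean: 1.0000, -3.0000, -7.0000, 0.0000, 12.0000, -1.0000, -2.0000
Σ(y_t−ȳ)(y_{t+1}−ȳ) = (-3.0000) + (21.0000) + (0.0000) + (0.0000) + (-12.0000) + (2.0000) = 8.0000
Denominator Σ(y_t−ȳ)² = 208.0000
r_1 = 8.0000 / 208.0000 = 0.038

0.038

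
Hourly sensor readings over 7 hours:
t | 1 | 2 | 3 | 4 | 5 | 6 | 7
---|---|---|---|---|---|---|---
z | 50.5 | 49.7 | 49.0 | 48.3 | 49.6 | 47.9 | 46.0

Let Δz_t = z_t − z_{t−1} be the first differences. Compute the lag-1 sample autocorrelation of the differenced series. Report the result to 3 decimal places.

-0.117

First differences Δz: -0.8, -0.7, -0.7, 1.3, -1.7, -1.9
Mean of differences = -0.7500
Numerator Σ(Δz_t−Δz̄)(Δz_{t+1}−Δz̄) = -0.7525
Denominator Σ(Δz_t−Δz̄)² = 6.4350
r_1(Δz) = -0.7525 / 6.4350 = -0.117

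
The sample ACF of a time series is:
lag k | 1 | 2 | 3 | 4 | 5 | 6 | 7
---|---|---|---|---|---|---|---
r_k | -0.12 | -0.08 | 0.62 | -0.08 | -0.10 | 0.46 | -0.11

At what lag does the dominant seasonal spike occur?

The largest autocorrelation is r_3 = 0.62, with a weaker echo at lag 6 (0.46); the remaining lags stay at or below -0.08.
The dominant spike at lag 3 indicates a seasonal period of 3.

3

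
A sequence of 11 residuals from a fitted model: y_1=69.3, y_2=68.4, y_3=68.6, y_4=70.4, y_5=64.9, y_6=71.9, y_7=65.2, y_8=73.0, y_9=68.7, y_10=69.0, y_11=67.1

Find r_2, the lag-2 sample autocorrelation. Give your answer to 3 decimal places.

0.545

Mean ȳ = (69.3 + 68.4 + 68.6 + 70.4 + 64.9 + 71.9 + 65.2 + 73.0 + 68.7 + 69.0 + 67.1)/11 = 68.7727
Numerator Σ_{t=1}^{9}(y_t−ȳ)(y_{t+2}−ȳ) = 33.4585
Denominator Σ(y_t−ȳ)² = 61.3618
r_2 = 33.4585 / 61.3618 = 0.545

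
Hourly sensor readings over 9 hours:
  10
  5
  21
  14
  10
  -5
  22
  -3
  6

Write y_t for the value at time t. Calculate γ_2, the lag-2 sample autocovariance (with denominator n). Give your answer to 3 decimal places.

8.652

Mean ȳ = (10 + 5 + 21 + 14 + 10 − 5 + 22 − 3 + 6)/9 = 8.8889
Σ_{t=1}^{7}(y_t−ȳ)(y_{t+2}−ȳ) = 77.8642
γ_2 = 77.8642 / 9 = 8.652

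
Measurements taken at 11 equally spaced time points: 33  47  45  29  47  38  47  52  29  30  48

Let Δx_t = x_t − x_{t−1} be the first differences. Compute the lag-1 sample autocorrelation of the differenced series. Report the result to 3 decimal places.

First differences Δx: 14, -2, -16, 18, -9, 9, 5, -23, 1, 18
Mean of differences = 1.5000
Numerator Σ(Δx_t−Δx̄)(Δx_{t+1}−Δx̄) = -578.7500
Denominator Σ(Δx_t−Δx̄)² = 1798.5000
r_1(Δx) = -578.7500 / 1798.5000 = -0.322

-0.322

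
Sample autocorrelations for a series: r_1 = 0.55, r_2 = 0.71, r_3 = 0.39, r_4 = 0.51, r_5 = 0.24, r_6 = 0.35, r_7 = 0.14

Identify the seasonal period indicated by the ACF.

The largest autocorrelation is r_2 = 0.71; the remaining lags stay at or below 0.55.
The dominant spike at lag 2 indicates a seasonal period of 2.

2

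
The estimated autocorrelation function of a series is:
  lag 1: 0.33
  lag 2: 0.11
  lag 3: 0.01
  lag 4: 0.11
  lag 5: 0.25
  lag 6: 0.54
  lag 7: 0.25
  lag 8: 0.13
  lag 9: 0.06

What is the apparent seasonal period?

6

The largest autocorrelation is r_6 = 0.54; the remaining lags stay at or below 0.33. The elevated value at lag 1 (0.33), dropping to 0.11 at lag 2, reflects decaying short-term dependence rather than seasonality.
The dominant spike at lag 6 indicates a seasonal period of 6.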